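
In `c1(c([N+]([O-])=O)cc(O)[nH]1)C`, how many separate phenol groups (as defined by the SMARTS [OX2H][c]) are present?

[OX2H][c] is the SMARTS for a phenol: a hydroxyl oxygen attached to an aromatic carbon.
Exactly one fragment in the molecule meets all constraints, giving 1 match.

1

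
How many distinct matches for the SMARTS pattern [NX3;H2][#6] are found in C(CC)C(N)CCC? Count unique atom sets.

[NX3;H2][#6] is the SMARTS for a primary amine: a trivalent nitrogen with two H attached to carbon.
Exactly one fragment in the molecule meets all constraints, giving 1 match.

1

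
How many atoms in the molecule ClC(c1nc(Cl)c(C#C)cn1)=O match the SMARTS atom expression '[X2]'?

4

The query [X2] means: any atom with exactly two total connections (bonds + H).
Check the 12 heavy atoms by environment: 2× n (aromatic, X2) → match; 4× c (aromatic, X3) → no; 2× Cl (X1) → no; 1× C (X3) → no; 1× O (X1) → no; 2× C (X2) → match.
Summing the matching environments: 2 + 2 = 4 matching atoms.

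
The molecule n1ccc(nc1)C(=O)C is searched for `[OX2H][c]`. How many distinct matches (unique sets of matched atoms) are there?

[OX2H][c] is the SMARTS for a phenol: a hydroxyl oxygen attached to an aromatic carbon.
No fragment in the molecule satisfies every constraint, giving 0 matches.

0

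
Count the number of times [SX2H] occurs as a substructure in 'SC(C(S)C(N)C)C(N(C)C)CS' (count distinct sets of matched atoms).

[SX2H] is the SMARTS for a thiol: an aliphatic sulfur with two connections, one being H.
The molecule carries 3 separate instances of a thiol (-SH) meeting every constraint; each maps to a distinct set of atoms, giving 3 matches.

3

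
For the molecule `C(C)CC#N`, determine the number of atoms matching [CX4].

3

The query [CX4] means: C with X4: aliphatic carbon with exactly 4 total connections (bonds + H).
Check the 5 heavy atoms by environment: 3× C (X4) → match; 1× C (X2) → no; 1× N (X1) → no.
That gives 3 matching atoms.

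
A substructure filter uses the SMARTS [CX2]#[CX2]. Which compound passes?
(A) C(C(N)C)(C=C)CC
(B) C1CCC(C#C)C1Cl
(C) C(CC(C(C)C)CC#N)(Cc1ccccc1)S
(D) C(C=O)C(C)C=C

B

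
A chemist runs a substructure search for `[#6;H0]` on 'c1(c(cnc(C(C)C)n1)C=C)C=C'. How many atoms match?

3

The query [#6;H0] means: any carbon with no attached hydrogen.
Check the 13 heavy atoms by environment: 2× n (aromatic, H0) → no; 3× c (aromatic, H0) → match; 1× c (aromatic, H1) → no; 3× C (H1) → no; 2× C (H3) → no; 2× C (H2) → no.
That gives 3 matching atoms.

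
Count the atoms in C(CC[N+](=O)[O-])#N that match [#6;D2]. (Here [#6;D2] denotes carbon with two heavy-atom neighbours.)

Check the 7 heavy atoms by environment: 3× C (D2) → match; 1× N (charge +1, D3) → no; 1× O (charge -1, D1) → no; 1× O (D1) → no; 1× N (D1) → no.
That gives 3 matching atoms.

3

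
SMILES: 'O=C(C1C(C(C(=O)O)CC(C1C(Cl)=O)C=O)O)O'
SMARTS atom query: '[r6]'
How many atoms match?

The query [r6] means: r6 matches atoms in a six-membered ring.
Check the 18 heavy atoms by environment: 6× C (in 6-ring) → match; 4× C (acyclic) → no; 7× O (acyclic) → no; 1× Cl (acyclic) → no.
That gives 6 matching atoms.

6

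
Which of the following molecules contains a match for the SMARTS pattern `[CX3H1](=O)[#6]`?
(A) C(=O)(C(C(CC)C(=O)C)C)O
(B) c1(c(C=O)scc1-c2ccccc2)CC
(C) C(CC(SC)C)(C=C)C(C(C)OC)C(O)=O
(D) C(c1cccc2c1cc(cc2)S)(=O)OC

B

[CX3H1](=O)[#6] describes an sp2 carbon with one H, double-bonded to O and single-bonded to carbon (an aldehyde).
(A) has an acetyl/ketone group (-C(=O)CH3) but the carbonyl carbon has H0 (two carbon neighbours), not H1.
(B) contains an aldehyde (-CHO), which satisfies every atom and bond constraint.
(C) has a carboxylic acid group (-C(=O)OH) but the carbonyl carbon has H0 and is bonded to O, not H1.
(D) has a methyl-ester group (-C(=O)OCH3) but the carbonyl carbon has H0, not H1.
So the answer is (B).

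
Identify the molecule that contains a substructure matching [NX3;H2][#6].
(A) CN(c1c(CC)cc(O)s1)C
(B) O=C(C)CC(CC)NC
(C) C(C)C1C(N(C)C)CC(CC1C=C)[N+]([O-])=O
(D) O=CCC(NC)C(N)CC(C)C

[NX3;H2][#6] describes a trivalent nitrogen with two H attached to carbon (a primary amine).
(A) has a dimethylamino group (-N(CH3)2) but the nitrogen has H0, not H2.
(B) has an N-methylamino group (-NHCH3) but the nitrogen bears two carbons and only one H (H1), not H2.
(C) has a dimethylamino group (-N(CH3)2) but the nitrogen has H0, not H2.
(D) contains a primary amino group (-NH2), which satisfies every atom and bond constraint.
So the answer is (D).

D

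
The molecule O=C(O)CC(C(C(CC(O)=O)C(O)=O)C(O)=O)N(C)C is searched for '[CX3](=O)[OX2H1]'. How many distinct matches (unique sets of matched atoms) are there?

[CX3](=O)[OX2H1] is the SMARTS for a carboxylic acid: an sp2 carbon double-bonded to O and single-bonded to an -OH oxygen.
The molecule carries 4 separate instances of a carboxylic acid group (-C(=O)OH) meeting every constraint; each maps to a distinct set of atoms, giving 4 matches.

4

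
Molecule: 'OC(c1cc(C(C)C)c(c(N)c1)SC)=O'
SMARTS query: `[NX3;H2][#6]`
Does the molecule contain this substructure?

Yes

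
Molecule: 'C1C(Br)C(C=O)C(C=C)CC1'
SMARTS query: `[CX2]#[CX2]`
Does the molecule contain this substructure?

The pattern [CX2]#[CX2] describes a carbon-carbon triple bond — an alkyne.
The closest candidate here is a vinyl group (-CH=CH2), but the C=C is a double bond; both carbons are CX3, not CX2. No other fragment satisfies the full query, so there is no match.

No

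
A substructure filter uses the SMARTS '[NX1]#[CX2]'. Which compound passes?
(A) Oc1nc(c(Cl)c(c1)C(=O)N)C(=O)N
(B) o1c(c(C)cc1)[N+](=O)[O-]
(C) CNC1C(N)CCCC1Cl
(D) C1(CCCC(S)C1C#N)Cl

D

[NX1]#[CX2] describes a nitrogen triple-bonded to a two-connected carbon (a nitrile).
(A) has a primary amide (-C(=O)NH2) but the nitrogen is NX3, not NX1.
(B) has a nitro group (-[N+](=O)[O-]) but there is no C#N triple bond.
(C) has a primary amino group (-NH2) but the nitrogen is NX3 (three connections), not NX1 triple-bonded.
(D) contains a nitrile (-C#N), which satisfies every atom and bond constraint.
So the answer is (D).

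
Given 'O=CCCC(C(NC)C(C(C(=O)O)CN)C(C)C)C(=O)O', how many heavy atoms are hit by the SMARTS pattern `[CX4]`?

11

Check the 21 heavy atoms by environment: 11× C (X4) → match; 3× C (X3) → no; 3× O (X1) → no; 2× O (X2) → no; 2× N (X3) → no.
That gives 11 matching atoms.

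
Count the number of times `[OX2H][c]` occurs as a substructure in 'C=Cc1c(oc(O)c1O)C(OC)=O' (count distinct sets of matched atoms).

2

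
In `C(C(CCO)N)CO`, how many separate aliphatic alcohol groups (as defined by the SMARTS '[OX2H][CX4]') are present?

[OX2H][CX4] is the SMARTS for an aliphatic alcohol: a hydroxyl oxygen bound to an sp3 (X4) carbon.
The molecule carries 2 separate instances of a hydroxyl group (-OH) meeting every constraint; each maps to a distinct set of atoms, giving 2 matches.

2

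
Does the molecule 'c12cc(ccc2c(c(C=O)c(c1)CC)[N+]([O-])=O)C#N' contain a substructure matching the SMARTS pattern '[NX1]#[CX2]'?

Yes

The pattern [NX1]#[CX2] describes a nitrogen triple-bonded to a two-connected carbon — a nitrile.
The molecule carries a nitrile (-C#N), whose atoms satisfy every constraint of the query, so the pattern matches.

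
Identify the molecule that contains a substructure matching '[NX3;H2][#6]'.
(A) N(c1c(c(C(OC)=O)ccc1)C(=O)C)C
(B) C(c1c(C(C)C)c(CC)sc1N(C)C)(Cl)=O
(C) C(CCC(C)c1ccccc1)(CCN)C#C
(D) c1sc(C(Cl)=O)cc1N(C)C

C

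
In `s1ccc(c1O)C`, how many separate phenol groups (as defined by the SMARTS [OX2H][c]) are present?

1

[OX2H][c] is the SMARTS for a phenol: a hydroxyl oxygen attached to an aromatic carbon.
Exactly one fragment in the molecule meets all constraints, giving 1 match.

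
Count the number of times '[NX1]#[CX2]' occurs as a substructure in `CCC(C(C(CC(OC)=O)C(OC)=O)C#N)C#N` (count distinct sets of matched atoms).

[NX1]#[CX2] is the SMARTS for a nitrile: a nitrogen triple-bonded to a two-connected carbon.
The molecule carries 2 separate instances of a nitrile (-C#N) meeting every constraint; each maps to a distinct set of atoms, giving 2 matches.

2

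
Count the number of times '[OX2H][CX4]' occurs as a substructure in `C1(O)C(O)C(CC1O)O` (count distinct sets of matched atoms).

4

[OX2H][CX4] is the SMARTS for an aliphatic alcohol: a hydroxyl oxygen bound to an sp3 (X4) carbon.
The molecule carries 4 separate instances of a hydroxyl group (-OH) meeting every constraint; each maps to a distinct set of atoms, giving 4 matches.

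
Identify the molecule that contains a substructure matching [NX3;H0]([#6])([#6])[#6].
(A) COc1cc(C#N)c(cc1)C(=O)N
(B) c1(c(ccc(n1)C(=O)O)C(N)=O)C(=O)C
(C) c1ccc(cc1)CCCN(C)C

C

[NX3;H0]([#6])([#6])[#6] describes a trivalent nitrogen with no H, bonded to three carbons (a tertiary amine).
(A) has a primary amide (-C(=O)NH2) but the amide nitrogen has H2 and only one carbon neighbour.
(B) has a primary amide (-C(=O)NH2) but the amide nitrogen has H2 and only one carbon neighbour.
(C) contains a dimethylamino group (-N(CH3)2), which satisfies every atom and bond constraint.
So the answer is (C).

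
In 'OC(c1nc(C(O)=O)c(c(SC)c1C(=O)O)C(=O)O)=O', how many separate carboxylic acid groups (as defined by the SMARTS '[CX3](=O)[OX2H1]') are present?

4

[CX3](=O)[OX2H1] is the SMARTS for a carboxylic acid: an sp2 carbon double-bonded to O and single-bonded to an -OH oxygen.
The molecule carries 4 separate instances of a carboxylic acid group (-C(=O)OH) meeting every constraint; each maps to a distinct set of atoms, giving 4 matches.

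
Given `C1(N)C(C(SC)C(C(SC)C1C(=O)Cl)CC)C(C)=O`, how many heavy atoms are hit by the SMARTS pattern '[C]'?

13

The query [C] means: uppercase C matches aliphatic (non-aromatic) carbon only.
Check the 19 heavy atoms by environment: 13× C → match; 1× N → no; 2× S → no; 2× O → no; 1× Cl → no.
That gives 13 matching atoms.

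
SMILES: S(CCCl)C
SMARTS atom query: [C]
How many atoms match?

3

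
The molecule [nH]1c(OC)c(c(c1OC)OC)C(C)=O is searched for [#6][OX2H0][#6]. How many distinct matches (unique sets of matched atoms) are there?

3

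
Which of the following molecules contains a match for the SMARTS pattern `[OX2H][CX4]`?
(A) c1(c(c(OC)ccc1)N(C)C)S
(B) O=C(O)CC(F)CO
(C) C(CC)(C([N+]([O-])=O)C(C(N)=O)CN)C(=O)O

B

[OX2H][CX4] describes a hydroxyl oxygen bound to an sp3 (X4) carbon (an aliphatic alcohol).
(A) has a methoxy ether (-OCH3) but the oxygen has H0 (ether), not H1.
(B) contains a hydroxyl group (-OH), which satisfies every atom and bond constraint.
(C) has a carboxylic acid group (-C(=O)OH) but the -OH is on a CX3 carbonyl carbon, not a CX4 carbon.
So the answer is (B).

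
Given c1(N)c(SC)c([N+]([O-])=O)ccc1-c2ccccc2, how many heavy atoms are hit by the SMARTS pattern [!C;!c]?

5

The query [!C;!c] means: neither aliphatic nor aromatic carbon — same as [!#6].
Check the 18 heavy atoms by environment: 12× c (aromatic) → no; 1× S → match; 1× C → no; 1× N → match; 1× N (charge +1) → match; 1× O (charge -1) → match; 1× O → match.
Summing the matching environments: 1 + 1 + 1 + 1 + 1 = 5 matching atoms.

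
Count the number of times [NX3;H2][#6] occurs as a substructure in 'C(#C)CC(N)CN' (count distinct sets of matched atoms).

[NX3;H2][#6] is the SMARTS for a primary amine: a trivalent nitrogen with two H attached to carbon.
The molecule carries 2 separate instances of a primary amino group (-NH2) meeting every constraint; each maps to a distinct set of atoms, giving 2 matches.

2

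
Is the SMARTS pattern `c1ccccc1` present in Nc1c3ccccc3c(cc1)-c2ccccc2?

The pattern c1ccccc1 describes six aromatic carbons in a ring — a benzene ring.
The molecule carries a phenyl ring, whose atoms satisfy every constraint of the query, so the pattern matches.

Yes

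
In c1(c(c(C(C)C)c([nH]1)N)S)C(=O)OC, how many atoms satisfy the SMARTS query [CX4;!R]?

4

The query [CX4;!R] means: aliphatic carbon with four total connections, not in a ring.
Check the 14 heavy atoms by environment: 1× n (aromatic, X3, in 5-ring) → no; 4× c (aromatic, X3, in 5-ring) → no; 1× S (X2, acyclic) → no; 4× C (X4, acyclic) → match; 1× N (X3, acyclic) → no; 1× C (X3, acyclic) → no; 1× O (X1, acyclic) → no; 1× O (X2, acyclic) → no.
That gives 4 matching atoms.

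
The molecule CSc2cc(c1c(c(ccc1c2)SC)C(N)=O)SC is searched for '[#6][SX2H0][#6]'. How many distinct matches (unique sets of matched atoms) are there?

3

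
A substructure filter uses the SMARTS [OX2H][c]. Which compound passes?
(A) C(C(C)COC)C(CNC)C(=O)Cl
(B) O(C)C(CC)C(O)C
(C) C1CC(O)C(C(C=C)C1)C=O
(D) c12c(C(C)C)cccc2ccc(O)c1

[OX2H][c] describes a hydroxyl oxygen attached to an aromatic carbon (a phenol).
(A) has a methoxy ether (-OCH3) but the oxygen has H0, not H1.
(B) has a hydroxyl group (-OH) but the -OH is on an aliphatic carbon, not an aromatic c.
(C) has a hydroxyl group (-OH) but the -OH is on an aliphatic carbon, not an aromatic c.
(D) contains a hydroxyl group (-OH), which satisfies every atom and bond constraint.
So the answer is (D).

D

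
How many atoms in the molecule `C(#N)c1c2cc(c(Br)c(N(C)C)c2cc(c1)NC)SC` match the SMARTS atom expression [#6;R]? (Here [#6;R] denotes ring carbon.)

10

The query [#6;R] means: carbon that is part of a ring.
Check the 20 heavy atoms by environment: 10× c (aromatic, in 6-ring) → match; 3× N (acyclic) → no; 5× C (acyclic) → no; 1× Br (acyclic) → no; 1× S (acyclic) → no.
That gives 10 matching atoms.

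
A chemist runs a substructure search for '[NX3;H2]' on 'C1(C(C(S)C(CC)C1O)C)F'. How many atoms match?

0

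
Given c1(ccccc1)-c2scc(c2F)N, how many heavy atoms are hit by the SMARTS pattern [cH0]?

4

The query [cH0] means: aromatic carbon with no attached hydrogen (substituted or ring-fusion).
Check the 13 heavy atoms by environment: 1× s (aromatic, H0) → no; 4× c (aromatic, H0) → match; 6× c (aromatic, H1) → no; 1× N (H2) → no; 1× F (H0) → no.
That gives 4 matching atoms.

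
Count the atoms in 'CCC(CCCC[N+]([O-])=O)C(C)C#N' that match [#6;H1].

2

The query [#6;H1] means: any carbon bearing exactly one hydrogen.
Check the 14 heavy atoms by environment: 2× C (H3) → no; 2× C (H1) → match; 5× C (H2) → no; 1× C (H0) → no; 1× N (H0) → no; 1× N (charge +1, H0) → no; 1× O (charge -1, H0) → no; 1× O (H0) → no.
That gives 2 matching atoms.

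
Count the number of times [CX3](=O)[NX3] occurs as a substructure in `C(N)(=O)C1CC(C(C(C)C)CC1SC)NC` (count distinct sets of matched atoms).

1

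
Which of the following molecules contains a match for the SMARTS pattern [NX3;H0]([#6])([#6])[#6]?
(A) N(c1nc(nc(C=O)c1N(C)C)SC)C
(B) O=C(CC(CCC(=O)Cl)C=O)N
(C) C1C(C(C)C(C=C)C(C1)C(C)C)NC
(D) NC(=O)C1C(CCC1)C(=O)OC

A

[NX3;H0]([#6])([#6])[#6] describes a trivalent nitrogen with no H, bonded to three carbons (a tertiary amine).
(A) contains a dimethylamino group (-N(CH3)2), which satisfies every atom and bond constraint.
(B) has a primary amide (-C(=O)NH2) but the amide nitrogen has H2 and only one carbon neighbour.
(C) has an N-methylamino group (-NHCH3) but the nitrogen still has one H (H1), not H0.
(D) has a primary amide (-C(=O)NH2) but the amide nitrogen has H2 and only one carbon neighbour.
So the answer is (A).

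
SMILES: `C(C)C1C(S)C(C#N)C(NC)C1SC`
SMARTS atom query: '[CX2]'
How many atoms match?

1

Check the 14 heavy atoms by environment: 9× C (X4) → no; 1× C (X2) → match; 1× N (X1) → no; 2× S (X2) → no; 1× N (X3) → no.
That gives 1 matching atom.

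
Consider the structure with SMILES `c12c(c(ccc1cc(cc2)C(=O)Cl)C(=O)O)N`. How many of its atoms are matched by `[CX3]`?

The query [CX3] means: C with X3: aliphatic carbon with exactly 3 total connections.
Check the 17 heavy atoms by environment: 10× c (aromatic, X3) → no; 2× C (X3) → match; 2× O (X1) → no; 1× Cl (X1) → no; 1× O (X2) → no; 1× N (X3) → no.
That gives 2 matching atoms.

2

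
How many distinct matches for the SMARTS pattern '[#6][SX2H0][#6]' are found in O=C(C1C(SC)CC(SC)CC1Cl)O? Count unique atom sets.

2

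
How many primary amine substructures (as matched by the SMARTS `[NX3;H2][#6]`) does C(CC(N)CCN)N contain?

3

[NX3;H2][#6] is the SMARTS for a primary amine: a trivalent nitrogen with two H attached to carbon.
The molecule carries 3 separate instances of a primary amino group (-NH2) meeting every constraint; each maps to a distinct set of atoms, giving 3 matches.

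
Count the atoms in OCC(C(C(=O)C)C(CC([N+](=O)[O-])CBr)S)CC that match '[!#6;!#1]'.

7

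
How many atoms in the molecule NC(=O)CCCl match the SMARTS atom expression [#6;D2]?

2

The query [#6;D2] means: any carbon bonded to exactly two heavy atoms.
Check the 6 heavy atoms by environment: 2× C (D2) → match; 1× C (D3) → no; 1× O (D1) → no; 1× N (D1) → no; 1× Cl (D1) → no.
That gives 2 matching atoms.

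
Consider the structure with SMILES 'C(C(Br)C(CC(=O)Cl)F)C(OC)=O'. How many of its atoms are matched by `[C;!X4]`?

2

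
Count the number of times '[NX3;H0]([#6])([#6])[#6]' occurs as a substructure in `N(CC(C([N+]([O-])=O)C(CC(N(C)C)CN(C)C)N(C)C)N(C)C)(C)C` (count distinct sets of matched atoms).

5

[NX3;H0]([#6])([#6])[#6] is the SMARTS for a tertiary amine: a trivalent nitrogen with no H, bonded to three carbons.
The molecule carries 5 separate instances of a dimethylamino group (-N(CH3)2) meeting every constraint; each maps to a distinct set of atoms, giving 5 matches.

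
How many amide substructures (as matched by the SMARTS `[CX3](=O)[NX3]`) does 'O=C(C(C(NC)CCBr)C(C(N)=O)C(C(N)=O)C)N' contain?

3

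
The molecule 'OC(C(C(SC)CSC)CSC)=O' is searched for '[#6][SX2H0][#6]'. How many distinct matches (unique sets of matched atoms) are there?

3

[#6][SX2H0][#6] is the SMARTS for a thioether: an aliphatic sulfur bridging two carbons with no H on the sulfur.
The molecule carries 3 separate instances of a methylthio ether (-SCH3) meeting every constraint; each maps to a distinct set of atoms, giving 3 matches.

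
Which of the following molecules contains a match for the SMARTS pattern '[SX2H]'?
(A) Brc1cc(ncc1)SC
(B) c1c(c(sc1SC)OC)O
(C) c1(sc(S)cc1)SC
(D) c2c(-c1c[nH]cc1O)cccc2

C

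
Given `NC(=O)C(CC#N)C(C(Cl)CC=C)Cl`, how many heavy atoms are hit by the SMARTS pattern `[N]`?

2

The query [N] means: uppercase N matches aliphatic (non-aromatic) nitrogen only.
Check the 14 heavy atoms by environment: 9× C → no; 2× Cl → no; 2× N → match; 1× O → no.
That gives 2 matching atoms.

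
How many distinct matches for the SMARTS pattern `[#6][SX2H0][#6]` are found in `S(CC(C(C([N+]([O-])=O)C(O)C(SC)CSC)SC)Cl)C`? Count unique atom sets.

4

[#6][SX2H0][#6] is the SMARTS for a thioether: an aliphatic sulfur bridging two carbons with no H on the sulfur.
The molecule carries 4 separate instances of a methylthio ether (-SCH3) meeting every constraint; each maps to a distinct set of atoms, giving 4 matches.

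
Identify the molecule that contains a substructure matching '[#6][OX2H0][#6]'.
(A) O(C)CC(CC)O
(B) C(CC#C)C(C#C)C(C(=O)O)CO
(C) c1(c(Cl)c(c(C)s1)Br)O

[#6][OX2H0][#6] describes an aliphatic oxygen bridging two carbons with no H on the oxygen (an ether).
(A) contains a methoxy ether (-OCH3), which satisfies every atom and bond constraint.
(B) has a hydroxyl group (-OH) but the oxygen has H1, not H0 bridging two carbons.
(C) has a hydroxyl group (-OH) but the oxygen has H1, not H0 bridging two carbons.
So the answer is (A).

A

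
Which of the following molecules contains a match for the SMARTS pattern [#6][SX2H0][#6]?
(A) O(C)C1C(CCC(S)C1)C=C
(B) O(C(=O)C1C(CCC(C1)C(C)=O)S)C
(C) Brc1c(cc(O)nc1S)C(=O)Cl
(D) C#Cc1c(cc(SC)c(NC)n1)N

[#6][SX2H0][#6] describes an aliphatic sulfur bridging two carbons with no H on the sulfur (a thioether).
(A) has a methoxy ether (-OCH3) but the bridging atom is O, not S.
(B) has a thiol (-SH) but the sulfur has H1, not H0 bridging two carbons.
(C) has a thiol (-SH) but the sulfur has H1, not H0 bridging two carbons.
(D) contains a methylthio ether (-SCH3), which satisfies every atom and bond constraint.
So the answer is (D).

D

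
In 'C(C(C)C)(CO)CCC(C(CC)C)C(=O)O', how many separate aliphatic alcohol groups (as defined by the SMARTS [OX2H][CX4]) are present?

1

[OX2H][CX4] is the SMARTS for an aliphatic alcohol: a hydroxyl oxygen bound to an sp3 (X4) carbon.
Exactly one fragment in the molecule meets all constraints, giving 1 match.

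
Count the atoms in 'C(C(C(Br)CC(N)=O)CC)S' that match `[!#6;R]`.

The query [!#6;R] means: non-carbon atom that is part of a ring.
Check the 11 heavy atoms by environment: 7× C (acyclic) → no; 1× Br (acyclic) → no; 1× S (acyclic) → no; 1× O (acyclic) → no; 1× N (acyclic) → no.
No environment satisfies the query, so 0 matching atoms.

0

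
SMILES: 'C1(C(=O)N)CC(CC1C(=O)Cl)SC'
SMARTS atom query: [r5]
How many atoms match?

Check the 13 heavy atoms by environment: 5× C (in 5-ring) → match; 3× C (acyclic) → no; 2× O (acyclic) → no; 1× Cl (acyclic) → no; 1× N (acyclic) → no; 1× S (acyclic) → no.
That gives 5 matching atoms.

5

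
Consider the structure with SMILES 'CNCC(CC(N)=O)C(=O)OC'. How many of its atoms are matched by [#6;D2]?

2

The query [#6;D2] means: any carbon bonded to exactly two heavy atoms.
Check the 12 heavy atoms by environment: 2× C (D2) → match; 3× C (D3) → no; 2× O (D1) → no; 1× N (D1) → no; 1× N (D2) → no; 2× C (D1) → no; 1× O (D2) → no.
That gives 2 matching atoms.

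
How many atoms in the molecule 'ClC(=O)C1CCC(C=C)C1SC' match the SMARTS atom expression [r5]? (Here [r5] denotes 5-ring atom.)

5

Check the 12 heavy atoms by environment: 5× C (in 5-ring) → match; 4× C (acyclic) → no; 1× O (acyclic) → no; 1× Cl (acyclic) → no; 1× S (acyclic) → no.
That gives 5 matching atoms.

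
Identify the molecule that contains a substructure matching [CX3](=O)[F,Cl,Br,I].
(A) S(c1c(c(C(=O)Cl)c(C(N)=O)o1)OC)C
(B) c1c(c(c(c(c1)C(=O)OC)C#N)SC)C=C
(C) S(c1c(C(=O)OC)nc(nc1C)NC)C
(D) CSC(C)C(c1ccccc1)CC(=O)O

A

[CX3](=O)[F,Cl,Br,I] describes a carbonyl carbon bonded to a halogen (an acyl halide).
(A) contains an acyl chloride (-C(=O)Cl), which satisfies every atom and bond constraint.
(B) has a methyl-ester group (-C(=O)OCH3) but the carbonyl is bonded to -O-C, not to a halogen.
(C) has a methyl-ester group (-C(=O)OCH3) but the carbonyl is bonded to -O-C, not to a halogen.
(D) has a carboxylic acid group (-C(=O)OH) but the carbonyl is bonded to -OH, not to a halogen.
So the answer is (A).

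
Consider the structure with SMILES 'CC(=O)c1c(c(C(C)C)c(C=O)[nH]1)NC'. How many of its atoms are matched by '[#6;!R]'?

7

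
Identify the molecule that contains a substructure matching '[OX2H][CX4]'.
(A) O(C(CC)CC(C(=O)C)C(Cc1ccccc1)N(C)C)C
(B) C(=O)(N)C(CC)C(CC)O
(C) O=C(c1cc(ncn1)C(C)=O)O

B

[OX2H][CX4] describes a hydroxyl oxygen bound to an sp3 (X4) carbon (an aliphatic alcohol).
(A) has a methoxy ether (-OCH3) but the oxygen has H0 (ether), not H1.
(B) contains a hydroxyl group (-OH), which satisfies every atom and bond constraint.
(C) has a carboxylic acid group (-C(=O)OH) but the -OH is on a CX3 carbonyl carbon, not a CX4 carbon.
So the answer is (B).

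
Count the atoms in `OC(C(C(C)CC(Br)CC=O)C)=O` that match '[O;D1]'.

3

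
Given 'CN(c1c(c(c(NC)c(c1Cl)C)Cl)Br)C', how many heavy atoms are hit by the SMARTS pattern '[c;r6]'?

6

The query [c;r6] means: aromatic carbon that belongs to a six-membered ring.
Check the 15 heavy atoms by environment: 6× c (aromatic, in 6-ring) → match; 4× C (acyclic) → no; 2× Cl (acyclic) → no; 1× Br (acyclic) → no; 2× N (acyclic) → no.
That gives 6 matching atoms.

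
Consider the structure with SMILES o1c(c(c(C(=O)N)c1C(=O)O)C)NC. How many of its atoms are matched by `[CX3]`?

Check the 14 heavy atoms by environment: 1× o (aromatic, X2) → no; 4× c (aromatic, X3) → no; 2× C (X4) → no; 2× N (X3) → no; 2× C (X3) → match; 2× O (X1) → no; 1× O (X2) → no.
That gives 2 matching atoms.

2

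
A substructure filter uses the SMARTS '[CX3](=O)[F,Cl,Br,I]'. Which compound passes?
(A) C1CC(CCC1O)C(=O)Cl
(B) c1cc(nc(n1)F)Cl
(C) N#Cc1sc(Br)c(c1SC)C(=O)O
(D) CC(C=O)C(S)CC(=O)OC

A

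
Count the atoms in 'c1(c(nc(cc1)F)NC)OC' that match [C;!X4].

0

The query [C;!X4] means: aliphatic carbon that does not have four total connections.
Check the 11 heavy atoms by environment: 1× n (aromatic, X2) → no; 5× c (aromatic, X3) → no; 1× F (X1) → no; 1× O (X2) → no; 2× C (X4) → no; 1× N (X3) → no.
No environment satisfies the query, so 0 matching atoms.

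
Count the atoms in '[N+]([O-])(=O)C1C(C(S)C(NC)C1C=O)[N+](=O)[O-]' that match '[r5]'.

5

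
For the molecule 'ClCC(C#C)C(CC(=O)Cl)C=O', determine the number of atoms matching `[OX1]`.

The query [OX1] means: aliphatic oxygen with one total connection — typically a carbonyl =O or an oxide.
Check the 12 heavy atoms by environment: 4× C (X4) → no; 2× C (X2) → no; 2× Cl (X1) → no; 2× C (X3) → no; 2× O (X1) → match.
That gives 2 matching atoms.

2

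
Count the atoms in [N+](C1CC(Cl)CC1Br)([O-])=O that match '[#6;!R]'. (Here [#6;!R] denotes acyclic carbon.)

0

The query [#6;!R] means: carbon not in any ring.
Check the 10 heavy atoms by environment: 5× C (in 5-ring) → no; 1× Cl (acyclic) → no; 1× Br (acyclic) → no; 1× N (charge +1, acyclic) → no; 1× O (charge -1, acyclic) → no; 1× O (acyclic) → no.
No environment satisfies the query, so 0 matching atoms.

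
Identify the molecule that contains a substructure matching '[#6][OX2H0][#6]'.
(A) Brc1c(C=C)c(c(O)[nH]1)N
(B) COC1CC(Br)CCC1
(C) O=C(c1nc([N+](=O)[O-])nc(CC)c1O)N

[#6][OX2H0][#6] describes an aliphatic oxygen bridging two carbons with no H on the oxygen (an ether).
(A) has a hydroxyl group (-OH) but the oxygen has H1, not H0 bridging two carbons.
(B) contains a methoxy ether (-OCH3), which satisfies every atom and bond constraint.
(C) has a hydroxyl group (-OH) but the oxygen has H1, not H0 bridging two carbons.
So the answer is (B).

B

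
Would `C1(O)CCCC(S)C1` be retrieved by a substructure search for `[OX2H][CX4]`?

Yes

The pattern [OX2H][CX4] describes a hydroxyl oxygen bound to an sp3 (X4) carbon — an aliphatic alcohol.
The molecule carries a hydroxyl group (-OH), whose atoms satisfy every constraint of the query, so the pattern matches.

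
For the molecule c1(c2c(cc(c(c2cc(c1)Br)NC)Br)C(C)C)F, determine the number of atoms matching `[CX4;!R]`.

The query [CX4;!R] means: aliphatic carbon with four total connections, not in a ring.
Check the 18 heavy atoms by environment: 10× c (aromatic, X3, in 6-ring) → no; 2× Br (X1, acyclic) → no; 1× N (X3, acyclic) → no; 4× C (X4, acyclic) → match; 1× F (X1, acyclic) → no.
That gives 4 matching atoms.

4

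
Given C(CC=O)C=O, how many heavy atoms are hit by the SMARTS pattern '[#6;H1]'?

2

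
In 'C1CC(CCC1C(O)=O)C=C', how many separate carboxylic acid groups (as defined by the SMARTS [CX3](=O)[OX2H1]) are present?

1

[CX3](=O)[OX2H1] is the SMARTS for a carboxylic acid: an sp2 carbon double-bonded to O and single-bonded to an -OH oxygen.
Exactly one fragment in the molecule meets all constraints, giving 1 match.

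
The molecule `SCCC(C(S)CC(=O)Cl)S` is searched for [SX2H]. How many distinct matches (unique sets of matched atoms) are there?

3

[SX2H] is the SMARTS for a thiol: an aliphatic sulfur with two connections, one being H.
The molecule carries 3 separate instances of a thiol (-SH) meeting every constraint; each maps to a distinct set of atoms, giving 3 matches.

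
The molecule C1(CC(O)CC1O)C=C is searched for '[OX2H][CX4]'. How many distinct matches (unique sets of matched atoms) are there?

[OX2H][CX4] is the SMARTS for an aliphatic alcohol: a hydroxyl oxygen bound to an sp3 (X4) carbon.
The molecule carries 2 separate instances of a hydroxyl group (-OH) meeting every constraint; each maps to a distinct set of atoms, giving 2 matches.

2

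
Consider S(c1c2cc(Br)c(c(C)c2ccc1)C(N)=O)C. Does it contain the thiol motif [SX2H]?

The pattern [SX2H] describes an aliphatic sulfur with two connections, one being H — a thiol.
The closest candidate here is a methylthio ether (-SCH3), but the sulfur has H0 (bonded to two carbons), not H1. No other fragment satisfies the full query, so there is no match.

No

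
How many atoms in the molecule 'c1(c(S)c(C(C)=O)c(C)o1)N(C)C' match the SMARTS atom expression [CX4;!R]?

4

The query [CX4;!R] means: aliphatic carbon with four total connections, not in a ring.
Check the 13 heavy atoms by environment: 1× o (aromatic, X2, in 5-ring) → no; 4× c (aromatic, X3, in 5-ring) → no; 1× S (X2, acyclic) → no; 4× C (X4, acyclic) → match; 1× N (X3, acyclic) → no; 1× C (X3, acyclic) → no; 1× O (X1, acyclic) → no.
That gives 4 matching atoms.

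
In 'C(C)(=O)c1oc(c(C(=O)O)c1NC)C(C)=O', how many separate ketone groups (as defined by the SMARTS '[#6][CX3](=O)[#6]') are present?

[#6][CX3](=O)[#6] is the SMARTS for a ketone: a carbonyl carbon (no H) flanked by two carbons.
The molecule carries 2 separate instances of an acetyl/ketone group (-C(=O)CH3) meeting every constraint; each maps to a distinct set of atoms, giving 2 matches.

2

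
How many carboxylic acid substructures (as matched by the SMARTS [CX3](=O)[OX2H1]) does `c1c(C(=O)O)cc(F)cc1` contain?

[CX3](=O)[OX2H1] is the SMARTS for a carboxylic acid: an sp2 carbon double-bonded to O and single-bonded to an -OH oxygen.
Exactly one fragment in the molecule meets all constraints, giving 1 match.

1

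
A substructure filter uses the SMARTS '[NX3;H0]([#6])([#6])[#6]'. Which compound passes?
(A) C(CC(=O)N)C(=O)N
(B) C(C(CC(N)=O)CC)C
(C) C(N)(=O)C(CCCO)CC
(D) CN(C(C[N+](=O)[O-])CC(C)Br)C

D

[NX3;H0]([#6])([#6])[#6] describes a trivalent nitrogen with no H, bonded to three carbons (a tertiary amine).
(A) has a primary amide (-C(=O)NH2) but the amide nitrogen has H2 and only one carbon neighbour.
(B) has a primary amide (-C(=O)NH2) but the amide nitrogen has H2 and only one carbon neighbour.
(C) has a primary amide (-C(=O)NH2) but the amide nitrogen has H2 and only one carbon neighbour.
(D) contains a dimethylamino group (-N(CH3)2), which satisfies every atom and bond constraint.
So the answer is (D).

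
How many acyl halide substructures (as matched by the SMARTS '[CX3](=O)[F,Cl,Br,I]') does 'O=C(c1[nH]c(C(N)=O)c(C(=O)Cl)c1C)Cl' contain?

[CX3](=O)[F,Cl,Br,I] is the SMARTS for an acyl halide: a carbonyl carbon bonded to a halogen.
The molecule carries 2 separate instances of an acyl chloride (-C(=O)Cl) meeting every constraint; each maps to a distinct set of atoms, giving 2 matches.

2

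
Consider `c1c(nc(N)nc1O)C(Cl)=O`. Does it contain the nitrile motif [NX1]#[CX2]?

No

The pattern [NX1]#[CX2] describes a nitrogen triple-bonded to a two-connected carbon — a nitrile.
The closest candidate here is a primary amino group (-NH2), but the nitrogen is NX3 (three connections), not NX1 triple-bonded. No other fragment satisfies the full query, so there is no match.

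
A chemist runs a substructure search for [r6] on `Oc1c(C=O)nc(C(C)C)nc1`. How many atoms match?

Check the 12 heavy atoms by environment: 2× n (aromatic, in 6-ring) → match; 4× c (aromatic, in 6-ring) → match; 4× C (acyclic) → no; 2× O (acyclic) → no.
Summing the matching environments: 2 + 4 = 6 matching atoms.

6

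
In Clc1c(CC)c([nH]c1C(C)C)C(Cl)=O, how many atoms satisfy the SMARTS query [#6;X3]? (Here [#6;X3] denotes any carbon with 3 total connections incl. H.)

5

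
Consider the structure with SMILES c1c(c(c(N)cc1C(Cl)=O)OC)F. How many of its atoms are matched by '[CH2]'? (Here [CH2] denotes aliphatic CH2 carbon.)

The query [CH2] means: aliphatic carbon with exactly two hydrogens.
Check the 13 heavy atoms by environment: 4× c (aromatic, H0) → no; 2× c (aromatic, H1) → no; 1× N (H2) → no; 1× C (H0) → no; 2× O (H0) → no; 1× Cl (H0) → no; 1× F (H0) → no; 1× C (H3) → no.
No environment satisfies the query, so 0 matching atoms.

0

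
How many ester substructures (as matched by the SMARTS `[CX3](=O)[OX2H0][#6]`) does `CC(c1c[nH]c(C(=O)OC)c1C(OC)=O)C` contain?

2

[CX3](=O)[OX2H0][#6] is the SMARTS for an ester: a carbonyl carbon bonded to an oxygen that is itself bonded to carbon (no H on that O).
The molecule carries 2 separate instances of a methyl-ester group (-C(=O)OCH3) meeting every constraint; each maps to a distinct set of atoms, giving 2 matches.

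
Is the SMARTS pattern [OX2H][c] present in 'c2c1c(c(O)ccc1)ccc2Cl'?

The pattern [OX2H][c] describes a hydroxyl oxygen attached to an aromatic carbon — a phenol.
The molecule carries a hydroxyl group (-OH), whose atoms satisfy every constraint of the query, so the pattern matches.

Yes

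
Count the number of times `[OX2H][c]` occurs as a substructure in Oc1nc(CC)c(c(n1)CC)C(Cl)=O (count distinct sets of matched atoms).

1

[OX2H][c] is the SMARTS for a phenol: a hydroxyl oxygen attached to an aromatic carbon.
Exactly one fragment in the molecule meets all constraints, giving 1 match.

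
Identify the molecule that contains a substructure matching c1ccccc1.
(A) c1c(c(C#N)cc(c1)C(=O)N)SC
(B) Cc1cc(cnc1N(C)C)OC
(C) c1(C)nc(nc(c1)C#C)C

A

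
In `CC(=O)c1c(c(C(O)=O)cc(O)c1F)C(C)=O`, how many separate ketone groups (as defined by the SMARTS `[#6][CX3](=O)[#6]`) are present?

2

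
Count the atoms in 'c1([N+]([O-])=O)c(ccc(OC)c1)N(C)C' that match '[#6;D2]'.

3

Check the 14 heavy atoms by environment: 3× c (aromatic, D2) → match; 3× c (aromatic, D3) → no; 1× N (D3) → no; 3× C (D1) → no; 1× N (charge +1, D3) → no; 1× O (charge -1, D1) → no; 1× O (D1) → no; 1× O (D2) → no.
That gives 3 matching atoms.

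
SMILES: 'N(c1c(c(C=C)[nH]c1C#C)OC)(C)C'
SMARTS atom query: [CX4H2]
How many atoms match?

0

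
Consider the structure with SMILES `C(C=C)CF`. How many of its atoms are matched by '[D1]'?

The query [D1] means: atom with exactly one heavy-atom neighbour (degree 1).
Check the 5 heavy atoms by environment: 3× C (D2) → no; 1× F (D1) → match; 1× C (D1) → match.
Summing the matching environments: 1 + 1 = 2 matching atoms.

2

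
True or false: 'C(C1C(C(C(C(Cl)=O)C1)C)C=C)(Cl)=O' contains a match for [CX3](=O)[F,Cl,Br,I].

True

The pattern [CX3](=O)[F,Cl,Br,I] describes a carbonyl carbon bonded to a halogen — an acyl halide.
The molecule carries an acyl chloride (-C(=O)Cl), whose atoms satisfy every constraint of the query, so the pattern matches.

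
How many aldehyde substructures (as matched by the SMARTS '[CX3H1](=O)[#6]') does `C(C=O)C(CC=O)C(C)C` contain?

[CX3H1](=O)[#6] is the SMARTS for an aldehyde: an sp2 carbon with one H, double-bonded to O and single-bonded to carbon.
The molecule carries 2 separate instances of an aldehyde (-CHO) meeting every constraint; each maps to a distinct set of atoms, giving 2 matches.

2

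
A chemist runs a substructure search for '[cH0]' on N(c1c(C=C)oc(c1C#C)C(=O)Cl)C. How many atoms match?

4

The query [cH0] means: aromatic carbon with no attached hydrogen (substituted or ring-fusion).
Check the 14 heavy atoms by environment: 1× o (aromatic, H0) → no; 4× c (aromatic, H0) → match; 2× C (H1) → no; 1× C (H2) → no; 2× C (H0) → no; 1× O (H0) → no; 1× Cl (H0) → no; 1× N (H1) → no; 1× C (H3) → no.
That gives 4 matching atoms.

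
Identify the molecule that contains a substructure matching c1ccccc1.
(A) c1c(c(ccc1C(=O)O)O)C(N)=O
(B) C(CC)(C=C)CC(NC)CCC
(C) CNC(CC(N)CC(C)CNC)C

c1ccccc1 describes six aromatic carbons in a ring (a benzene ring).
(A) contains the required atom environment, so the pattern matches.
(B) has a methyl group (-CH3) but no six-membered all-carbon aromatic ring is present.
(C) has a methyl group (-CH3) but no six-membered all-carbon aromatic ring is present.
So the answer is (A).

A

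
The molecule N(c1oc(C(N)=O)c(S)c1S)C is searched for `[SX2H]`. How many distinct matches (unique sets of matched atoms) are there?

[SX2H] is the SMARTS for a thiol: an aliphatic sulfur with two connections, one being H.
The molecule carries 2 separate instances of a thiol (-SH) meeting every constraint; each maps to a distinct set of atoms, giving 2 matches.

2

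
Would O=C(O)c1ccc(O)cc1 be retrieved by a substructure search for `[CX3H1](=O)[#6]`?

No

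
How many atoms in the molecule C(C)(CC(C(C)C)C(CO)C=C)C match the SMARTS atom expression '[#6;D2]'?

The query [#6;D2] means: any carbon bonded to exactly two heavy atoms.
Check the 13 heavy atoms by environment: 3× C (D2) → match; 4× C (D3) → no; 5× C (D1) → no; 1× O (D1) → no.
That gives 3 matching atoms.

3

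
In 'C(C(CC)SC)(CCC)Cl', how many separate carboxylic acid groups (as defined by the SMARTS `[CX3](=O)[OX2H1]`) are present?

[CX3](=O)[OX2H1] is the SMARTS for a carboxylic acid: an sp2 carbon double-bonded to O and single-bonded to an -OH oxygen.
No fragment in the molecule satisfies every constraint, giving 0 matches.

0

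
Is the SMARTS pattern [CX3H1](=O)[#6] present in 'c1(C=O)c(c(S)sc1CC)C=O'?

Yes

The pattern [CX3H1](=O)[#6] describes an sp2 carbon with one H, double-bonded to O and single-bonded to carbon — an aldehyde.
The molecule carries an aldehyde (-CHO), whose atoms satisfy every constraint of the query, so the pattern matches.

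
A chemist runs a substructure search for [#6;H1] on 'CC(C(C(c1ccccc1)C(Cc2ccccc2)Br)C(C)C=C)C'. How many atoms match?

The query [#6;H1] means: any carbon bearing exactly one hydrogen.
Check the 24 heavy atoms by environment: 3× C (H3) → no; 6× C (H1) → match; 2× C (H2) → no; 2× c (aromatic, H0) → no; 10× c (aromatic, H1) → match; 1× Br (H0) → no.
Summing the matching environments: 6 + 10 = 16 matching atoms.

16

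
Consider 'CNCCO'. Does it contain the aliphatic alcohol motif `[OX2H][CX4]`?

Yes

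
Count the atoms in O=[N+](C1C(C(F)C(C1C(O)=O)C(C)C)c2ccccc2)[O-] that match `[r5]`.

Check the 21 heavy atoms by environment: 5× C (in 5-ring) → match; 1× F (acyclic) → no; 4× C (acyclic) → no; 1× N (charge +1, acyclic) → no; 1× O (charge -1, acyclic) → no; 3× O (acyclic) → no; 6× c (aromatic, in 6-ring) → no.
That gives 5 matching atoms.

5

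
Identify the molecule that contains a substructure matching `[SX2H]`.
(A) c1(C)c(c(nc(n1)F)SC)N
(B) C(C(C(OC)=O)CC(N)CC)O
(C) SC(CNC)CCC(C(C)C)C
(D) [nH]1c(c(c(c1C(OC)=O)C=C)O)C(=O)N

C

[SX2H] describes an aliphatic sulfur with two connections, one being H (a thiol).
(A) has a methylthio ether (-SCH3) but the sulfur has H0 (bonded to two carbons), not H1.
(B) has a hydroxyl group (-OH) but it is an -OH, not an -SH.
(C) contains a thiol (-SH), which satisfies every atom and bond constraint.
(D) has a hydroxyl group (-OH) but it is an -OH, not an -SH.
So the answer is (C).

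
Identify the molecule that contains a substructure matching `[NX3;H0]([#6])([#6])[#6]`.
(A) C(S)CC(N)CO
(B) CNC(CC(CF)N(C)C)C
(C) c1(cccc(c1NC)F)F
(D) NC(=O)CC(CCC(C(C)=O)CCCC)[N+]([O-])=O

[NX3;H0]([#6])([#6])[#6] describes a trivalent nitrogen with no H, bonded to three carbons (a tertiary amine).
(A) has a primary amino group (-NH2) but the nitrogen has H2, not H0 with three carbons.
(B) contains a dimethylamino group (-N(CH3)2), which satisfies every atom and bond constraint.
(C) has an N-methylamino group (-NHCH3) but the nitrogen still has one H (H1), not H0.
(D) has a primary amide (-C(=O)NH2) but the amide nitrogen has H2 and only one carbon neighbour.
So the answer is (B).

B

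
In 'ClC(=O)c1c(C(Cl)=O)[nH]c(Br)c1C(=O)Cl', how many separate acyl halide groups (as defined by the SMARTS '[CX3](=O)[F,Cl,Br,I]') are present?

3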